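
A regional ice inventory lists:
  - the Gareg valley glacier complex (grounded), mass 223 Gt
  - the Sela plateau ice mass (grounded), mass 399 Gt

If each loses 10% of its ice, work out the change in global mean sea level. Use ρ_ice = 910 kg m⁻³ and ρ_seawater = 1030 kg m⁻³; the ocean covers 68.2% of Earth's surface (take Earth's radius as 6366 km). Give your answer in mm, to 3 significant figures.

Gareg: 0.1 × 223 Gt = 2.230×10^13 kg; dividing by ρ_w = 1030 kg m⁻³ gives 2.165×10^10 m³ of water.
Sela: 0.1 × 399 Gt = 3.990×10^13 kg; dividing by ρ_w = 1030 kg m⁻³ gives 3.874×10^10 m³ of water.
Total added water ≈ 6.039×10^10 m³ over 3.47×10^14 m² → Δh = 1.74×10^-4 m = 0.174 mm.

≈ 0.174 mm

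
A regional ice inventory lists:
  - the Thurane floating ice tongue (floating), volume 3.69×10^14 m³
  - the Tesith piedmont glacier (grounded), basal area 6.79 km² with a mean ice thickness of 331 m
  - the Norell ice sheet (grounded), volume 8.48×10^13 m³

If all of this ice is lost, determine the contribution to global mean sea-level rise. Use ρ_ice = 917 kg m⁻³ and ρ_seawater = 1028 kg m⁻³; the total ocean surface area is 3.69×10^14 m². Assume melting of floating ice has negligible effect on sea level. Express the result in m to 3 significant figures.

The Thurane floating ice tongue is floating and already displaces its own weight of water, so its melt adds essentially nothing to sea level.
Tesith: ice volume = 6.79 km² × 331 m = 2.247 km³; 2.247 × (917/1028) = 2.005 km³ of water.
Norell: 8.48×10^13 m³ × (917/1028) = 7.564×10^13 m³ of water.
Total added water ≈ 7.565×10^13 m³ over 3.69×10^14 m² → Δh = 0.205 m.

≈ 0.205 m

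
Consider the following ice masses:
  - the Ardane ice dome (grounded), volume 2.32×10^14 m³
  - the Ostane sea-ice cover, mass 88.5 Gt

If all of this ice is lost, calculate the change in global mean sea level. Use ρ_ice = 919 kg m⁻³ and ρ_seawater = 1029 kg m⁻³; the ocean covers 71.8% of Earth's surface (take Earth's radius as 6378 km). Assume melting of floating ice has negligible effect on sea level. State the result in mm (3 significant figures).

Ardane: 2.32×10^14 m³ × (919/1029) = 2.072×10^14 m³ of water.
The Ostane sea-ice cover is floating and already displaces its own weight of water, so its melt adds essentially nothing to sea level.
Total added water ≈ 2.072×10^14 m³ over 3.67×10^14 m² → Δh = 0.565 m = 565 mm.

≈ 565 mm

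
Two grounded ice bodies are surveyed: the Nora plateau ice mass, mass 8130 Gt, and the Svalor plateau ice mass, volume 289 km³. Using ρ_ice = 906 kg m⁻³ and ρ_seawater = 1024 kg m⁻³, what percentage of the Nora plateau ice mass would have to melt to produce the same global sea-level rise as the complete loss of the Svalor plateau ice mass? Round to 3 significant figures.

≈ 3.22 %

Equal sea-level rise means equal mass of meltwater, i.e. equal mass of ice lost.
Ice mass of Svalor: 2.618×10^14 kg; ice mass of Nora: 8.130×10^15 kg.
Fraction required = 2.618×10^14 / 8.130×10^15 = 0.0322 → 3.22 %.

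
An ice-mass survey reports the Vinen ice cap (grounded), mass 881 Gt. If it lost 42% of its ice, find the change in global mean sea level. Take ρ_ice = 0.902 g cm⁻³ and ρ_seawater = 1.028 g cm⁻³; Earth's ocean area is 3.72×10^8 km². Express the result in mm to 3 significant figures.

≈ 0.968 mm

Vinen: 0.42 × 881 Gt = 3.700×10^14 kg; dividing by ρ_w = 1.028 g cm⁻³ = 1028 kg m⁻³ gives 3.599×10^11 m³ of water.
Spread over 3.72×10^14 m² of ocean, Δh = 3.599×10^11 / 3.72×10^14 = 9.68×10^-4 m = 0.968 mm.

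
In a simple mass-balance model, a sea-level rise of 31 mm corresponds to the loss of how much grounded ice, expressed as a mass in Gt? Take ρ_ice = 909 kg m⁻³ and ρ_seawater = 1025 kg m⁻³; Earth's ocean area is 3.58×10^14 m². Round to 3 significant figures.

≈ 1.14×10^4 Gt

Required water volume = Δh × A = 0.031 m × 3.58×10^14 m² = 1.110×10^13 m³.
ρ_w = 1025 kg m⁻³, so the mass of water = 1.110×10^13 m³ × 1025 kg m⁻³ = 1.138×10^16 kg = 1.14×10^4 Gt (and the same mass of ice, by conservation).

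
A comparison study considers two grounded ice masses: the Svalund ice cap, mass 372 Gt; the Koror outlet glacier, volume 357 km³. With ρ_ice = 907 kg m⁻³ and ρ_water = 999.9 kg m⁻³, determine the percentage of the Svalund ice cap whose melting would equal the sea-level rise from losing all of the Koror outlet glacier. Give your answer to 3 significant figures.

≈ 87.0 %

Equal sea-level rise means equal mass of meltwater, i.e. equal mass of ice lost.
Ice mass of Koror: 3.238×10^14 kg; ice mass of Svalund: 3.720×10^14 kg.
Fraction required = 3.238×10^14 / 3.720×10^14 = 0.870 → 87.0 %.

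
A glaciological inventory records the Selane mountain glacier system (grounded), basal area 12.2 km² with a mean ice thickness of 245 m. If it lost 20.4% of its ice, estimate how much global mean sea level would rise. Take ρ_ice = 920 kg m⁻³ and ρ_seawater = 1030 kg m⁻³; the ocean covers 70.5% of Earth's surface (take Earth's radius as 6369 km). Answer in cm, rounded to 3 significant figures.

≈ 1.52×10^-4 cm

Selane: ice volume = 12.2 km² × 245 m = 2.989 km³; 0.204 × 2.989 × (920/1030) = 0.5446 km³ of water.
Spread over 3.59×10^14 m² of ocean, Δh = 5.446×10^8 / 3.59×10^14 = 1.52×10^-6 m = 1.52×10^-4 cm.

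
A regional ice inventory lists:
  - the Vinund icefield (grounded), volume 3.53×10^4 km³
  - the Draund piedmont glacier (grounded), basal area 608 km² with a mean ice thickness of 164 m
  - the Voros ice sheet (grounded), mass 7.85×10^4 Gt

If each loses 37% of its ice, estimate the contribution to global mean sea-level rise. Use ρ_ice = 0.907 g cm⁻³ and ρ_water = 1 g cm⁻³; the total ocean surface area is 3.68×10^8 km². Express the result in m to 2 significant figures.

Vinund: 0.37 × 3.53×10^4 km³ × (907/1000) = 1.185×10^4 km³ of water.
Draund: ice volume = 608 km² × 164 m = 99.71 km³; 0.37 × 99.71 × (907/1000) = 33.46 km³ of water.
Voros: 0.37 × 7.85×10^4 Gt = 2.904×10^16 kg; dividing by ρ_w = 1 g cm⁻³ = 1000 kg m⁻³ gives 2.904×10^13 m³ of water.
Total added water ≈ 4.092×10^13 m³ over 3.68×10^14 m² → Δh = 0.111 m.

≈ 0.11 m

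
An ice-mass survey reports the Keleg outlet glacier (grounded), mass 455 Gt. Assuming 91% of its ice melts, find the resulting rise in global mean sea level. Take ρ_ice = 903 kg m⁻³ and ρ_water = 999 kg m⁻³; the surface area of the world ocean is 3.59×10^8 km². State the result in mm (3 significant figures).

Keleg: 0.91 × 455 Gt = 4.140×10^14 kg; dividing by ρ_w = 999 kg m⁻³ gives 4.145×10^11 m³ of water.
Spread over 3.59×10^14 m² of ocean, Δh = 4.145×10^11 / 3.59×10^14 = 1.15×10^-3 m = 1.15 mm.

≈ 1.15 mm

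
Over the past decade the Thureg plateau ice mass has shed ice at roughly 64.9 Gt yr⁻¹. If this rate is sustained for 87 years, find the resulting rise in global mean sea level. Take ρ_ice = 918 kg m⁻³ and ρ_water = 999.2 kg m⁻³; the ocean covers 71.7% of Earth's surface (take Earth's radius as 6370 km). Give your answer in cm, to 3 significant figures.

≈ 1.55 cm

Total mass lost = 64.9 Gt/yr × 87 yr = 5646 Gt = 5.646×10^15 kg.
ρ_w = 999.2 kg m⁻³, so water volume = 5.646×10^15 / 999.2 = 5.651×10^12 m³.
Δh = 5.651×10^12 / 3.66×10^14 = 0.0155 m = 1.55 cm.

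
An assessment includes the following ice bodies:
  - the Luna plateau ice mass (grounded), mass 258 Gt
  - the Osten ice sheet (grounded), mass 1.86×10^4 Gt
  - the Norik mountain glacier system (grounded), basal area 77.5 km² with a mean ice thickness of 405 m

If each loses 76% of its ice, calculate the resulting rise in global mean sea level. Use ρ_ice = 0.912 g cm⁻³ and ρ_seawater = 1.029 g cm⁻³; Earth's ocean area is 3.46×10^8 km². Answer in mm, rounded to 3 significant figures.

Luna: 0.76 × 258 Gt = 1.961×10^14 kg; dividing by ρ_w = 1.029 g cm⁻³ = 1029 kg m⁻³ gives 1.906×10^11 m³ of water.
Osten: 0.76 × 1.86×10^4 Gt = 1.414×10^16 kg; dividing by ρ_w = 1029 kg m⁻³ gives 1.374×10^13 m³ of water.
Norik: ice volume = 77.5 km² × 405 m = 31.39 km³; 0.76 × 31.39 × (912/1029) = 21.14 km³ of water.
Total added water ≈ 1.395×10^13 m³ over 3.46×10^14 m² → Δh = 0.0403 m = 40.3 mm.

≈ 40.3 mm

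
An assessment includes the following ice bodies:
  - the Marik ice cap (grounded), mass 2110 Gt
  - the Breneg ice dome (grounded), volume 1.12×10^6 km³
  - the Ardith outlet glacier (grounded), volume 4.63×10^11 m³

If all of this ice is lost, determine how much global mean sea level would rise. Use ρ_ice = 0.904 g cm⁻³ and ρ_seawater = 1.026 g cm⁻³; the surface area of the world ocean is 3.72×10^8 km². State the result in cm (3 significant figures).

Marik: 2110 Gt = 2.110×10^15 kg; dividing by ρ_w = 1.026 g cm⁻³ = 1026 kg m⁻³ gives 2.057×10^12 m³ of water.
Breneg: 1.12×10^6 km³ × (904/1026) = 9.868×10^5 km³ of water.
Ardith: 4.63×10^11 m³ × (904/1026) = 4.079×10^11 m³ of water.
Total added water ≈ 9.893×10^14 m³ over 3.72×10^14 m² → Δh = 2.66 m = 266 cm.

≈ 266 cm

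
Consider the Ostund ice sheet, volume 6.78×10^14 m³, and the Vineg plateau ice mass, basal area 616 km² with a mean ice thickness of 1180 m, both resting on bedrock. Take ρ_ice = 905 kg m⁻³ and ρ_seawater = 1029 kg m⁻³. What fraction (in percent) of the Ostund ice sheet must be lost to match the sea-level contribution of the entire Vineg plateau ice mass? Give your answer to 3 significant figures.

≈ 0.107 %

Equal sea-level rise means equal mass of meltwater, i.e. equal mass of ice lost.
Ice mass of Vineg: 6.578×10^14 kg; ice mass of Ostund: 6.136×10^17 kg.
Fraction required = 6.578×10^14 / 6.136×10^17 = 1.07×10^-3 → 0.107 %.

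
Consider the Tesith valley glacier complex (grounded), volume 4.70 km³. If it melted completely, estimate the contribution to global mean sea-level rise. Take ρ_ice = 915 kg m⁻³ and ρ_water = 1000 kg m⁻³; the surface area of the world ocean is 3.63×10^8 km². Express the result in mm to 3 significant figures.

Tesith: 4.70 km³ × (915/1000) = 4.301 km³ of water.
Spread over 3.63×10^14 m² of ocean, Δh = 4.300×10^9 / 3.63×10^14 = 1.18×10^-5 m = 0.0118 mm.

≈ 0.0118 mm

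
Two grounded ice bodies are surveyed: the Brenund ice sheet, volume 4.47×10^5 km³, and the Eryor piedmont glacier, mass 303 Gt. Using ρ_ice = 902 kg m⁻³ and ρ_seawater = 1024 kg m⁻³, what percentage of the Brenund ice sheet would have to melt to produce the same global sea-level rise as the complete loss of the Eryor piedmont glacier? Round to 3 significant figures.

Equal sea-level rise means equal mass of meltwater, i.e. equal mass of ice lost.
Ice mass of Eryor: 3.030×10^14 kg; ice mass of Brenund: 4.032×10^17 kg.
Fraction required = 3.030×10^14 / 4.032×10^17 = 7.51×10^-4 → 0.0751 %.

≈ 0.0751 %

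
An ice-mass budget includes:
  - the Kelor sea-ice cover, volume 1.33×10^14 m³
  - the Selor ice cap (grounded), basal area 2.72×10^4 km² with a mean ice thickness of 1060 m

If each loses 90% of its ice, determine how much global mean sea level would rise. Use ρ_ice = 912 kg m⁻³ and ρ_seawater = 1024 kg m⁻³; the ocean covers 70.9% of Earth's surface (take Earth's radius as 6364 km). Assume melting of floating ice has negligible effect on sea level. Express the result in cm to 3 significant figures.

≈ 6.40 cm

The Kelor sea-ice cover is floating and already displaces its own weight of water, so its melt adds essentially nothing to sea level.
Selor: ice volume = 2.72×10^4 km² × 1060 m = 2.883×10^4 km³; 0.9 × 2.883×10^4 × (912/1024) = 2.311×10^4 km³ of water.
Total added water ≈ 2.311×10^13 m³ over 3.61×10^14 m² → Δh = 0.0640 m = 6.40 cm.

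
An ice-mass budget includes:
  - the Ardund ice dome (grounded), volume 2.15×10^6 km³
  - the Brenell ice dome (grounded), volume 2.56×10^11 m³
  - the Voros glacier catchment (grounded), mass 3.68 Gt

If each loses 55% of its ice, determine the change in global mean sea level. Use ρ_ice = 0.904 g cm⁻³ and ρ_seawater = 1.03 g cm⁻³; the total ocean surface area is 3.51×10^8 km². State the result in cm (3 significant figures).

Ardund: 0.55 × 2.15×10^6 km³ × (904/1030) = 1.038×10^6 km³ of water.
Brenell: 0.55 × 2.56×10^11 m³ × (904/1030) = 1.236×10^11 m³ of water.
Voros: 0.55 × 3.68 Gt = 2.024×10^12 kg; dividing by ρ_w = 1.03 g cm⁻³ = 1030 kg m⁻³ gives 1.965×10^9 m³ of water.
Total added water ≈ 1.038×10^15 m³ over 3.51×10^14 m² → Δh = 2.96 m = 296 cm.

≈ 296 cm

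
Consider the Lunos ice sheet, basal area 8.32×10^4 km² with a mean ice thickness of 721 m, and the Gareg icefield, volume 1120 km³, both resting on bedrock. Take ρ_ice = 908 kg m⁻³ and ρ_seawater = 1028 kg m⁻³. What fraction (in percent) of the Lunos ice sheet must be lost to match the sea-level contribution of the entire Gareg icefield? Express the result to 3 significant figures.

Equal sea-level rise means equal mass of meltwater, i.e. equal mass of ice lost.
Ice mass of Gareg: 1.017×10^15 kg; ice mass of Lunos: 5.447×10^16 kg.
Fraction required = 1.017×10^15 / 5.447×10^16 = 0.0187 → 1.87 %.

≈ 1.87 %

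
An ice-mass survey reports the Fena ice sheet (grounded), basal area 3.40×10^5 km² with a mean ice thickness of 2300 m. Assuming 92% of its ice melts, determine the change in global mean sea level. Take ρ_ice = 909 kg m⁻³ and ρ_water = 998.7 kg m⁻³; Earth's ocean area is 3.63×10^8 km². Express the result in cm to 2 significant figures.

Fena: ice volume = 3.40×10^5 km² × 2300 m = 7.820×10^5 km³; 0.92 × 7.820×10^5 × (909/998.7) = 6.548×10^5 km³ of water.
Spread over 3.63×10^14 m² of ocean, Δh = 6.548×10^14 / 3.63×10^14 = 1.80 m = 180 cm.

≈ 180 cm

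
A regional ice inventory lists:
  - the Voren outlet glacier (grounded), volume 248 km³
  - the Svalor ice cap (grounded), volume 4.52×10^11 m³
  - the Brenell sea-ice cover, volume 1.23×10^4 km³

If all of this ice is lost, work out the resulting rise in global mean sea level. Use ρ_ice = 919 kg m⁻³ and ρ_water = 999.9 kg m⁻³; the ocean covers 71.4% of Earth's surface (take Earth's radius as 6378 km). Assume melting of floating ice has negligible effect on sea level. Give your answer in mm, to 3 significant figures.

Voren: 248 km³ × (919/999.9) = 227.9 km³ of water.
Svalor: 4.52×10^11 m³ × (919/999.9) = 4.154×10^11 m³ of water.
The Brenell sea-ice cover is floating and already displaces its own weight of water, so its melt adds essentially nothing to sea level.
Total added water ≈ 6.434×10^11 m³ over 3.65×10^14 m² → Δh = 1.76×10^-3 m = 1.76 mm.

≈ 1.76 mm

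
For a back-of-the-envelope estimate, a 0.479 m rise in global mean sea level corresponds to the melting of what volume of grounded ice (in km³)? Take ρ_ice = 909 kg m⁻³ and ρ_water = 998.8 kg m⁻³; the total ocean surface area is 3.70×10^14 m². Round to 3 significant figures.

≈ 1.95×10^5 km³

Required water volume = Δh × A = 0.479 m × 3.70×10^14 m² = 1.772×10^14 m³ = 1.772×10^5 km³.
Ice volume = water volume × ρ_w/ρ_ice = 1.772×10^5 × 998.8/909 = 1.95×10^5 km³.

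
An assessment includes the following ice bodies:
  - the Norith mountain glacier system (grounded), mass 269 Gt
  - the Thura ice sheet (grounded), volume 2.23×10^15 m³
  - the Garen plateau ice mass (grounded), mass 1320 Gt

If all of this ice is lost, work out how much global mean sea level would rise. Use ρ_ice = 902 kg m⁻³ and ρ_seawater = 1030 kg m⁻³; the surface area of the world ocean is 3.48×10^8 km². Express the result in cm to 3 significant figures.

≈ 562 cm

Norith: 269 Gt = 2.690×10^14 kg; dividing by ρ_w = 1030 kg m⁻³ gives 2.612×10^11 m³ of water.
Thura: 2.23×10^15 m³ × (902/1030) = 1.953×10^15 m³ of water.
Garen: 1320 Gt = 1.320×10^15 kg; dividing by ρ_w = 1030 kg m⁻³ gives 1.282×10^12 m³ of water.
Total added water ≈ 1.954×10^15 m³ over 3.48×10^14 m² → Δh = 5.62 m = 562 cm.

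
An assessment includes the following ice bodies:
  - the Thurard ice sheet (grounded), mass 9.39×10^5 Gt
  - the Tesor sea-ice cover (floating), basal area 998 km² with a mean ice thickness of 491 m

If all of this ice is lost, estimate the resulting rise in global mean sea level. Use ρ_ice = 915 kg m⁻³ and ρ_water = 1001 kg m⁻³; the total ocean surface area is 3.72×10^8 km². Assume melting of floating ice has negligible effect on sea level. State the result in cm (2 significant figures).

≈ 250 cm

Thurard: 9.39×10^5 Gt = 9.390×10^17 kg; dividing by ρ_w = 1001 kg m⁻³ gives 9.381×10^14 m³ of water.
The Tesor sea-ice cover is floating and already displaces its own weight of water, so its melt adds essentially nothing to sea level.
Total added water ≈ 9.381×10^14 m³ over 3.72×10^14 m² → Δh = 2.52 m = 250 cm.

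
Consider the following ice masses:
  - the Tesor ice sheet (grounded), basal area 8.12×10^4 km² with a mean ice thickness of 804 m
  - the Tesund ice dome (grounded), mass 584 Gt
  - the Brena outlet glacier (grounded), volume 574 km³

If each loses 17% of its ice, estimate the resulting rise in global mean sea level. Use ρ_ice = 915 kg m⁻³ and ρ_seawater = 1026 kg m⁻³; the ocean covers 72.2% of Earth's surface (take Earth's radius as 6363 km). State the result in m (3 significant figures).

Tesor: ice volume = 8.12×10^4 km² × 804 m = 6.528×10^4 km³; 0.17 × 6.528×10^4 × (915/1026) = 9898 km³ of water.
Tesund: 0.17 × 584 Gt = 9.928×10^13 kg; dividing by ρ_w = 1026 kg m⁻³ gives 9.676×10^10 m³ of water.
Brena: 0.17 × 574 km³ × (915/1026) = 87.02 km³ of water.
Total added water ≈ 1.008×10^13 m³ over 3.67×10^14 m² → Δh = 0.0274 m.

≈ 0.0274 m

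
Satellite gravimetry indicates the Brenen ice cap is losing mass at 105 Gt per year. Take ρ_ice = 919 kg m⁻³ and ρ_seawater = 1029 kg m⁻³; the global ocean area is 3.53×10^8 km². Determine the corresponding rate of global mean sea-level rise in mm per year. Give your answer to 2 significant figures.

≈ 0.29 mm/yr

ρ_w = 1029 kg m⁻³. Annual water volume added = 105 Gt / ρ_w = 1.050×10^14 kg / 1029 kg m⁻³ = 1.020×10^11 m³.
Δh per year = 1.020×10^11 / 3.53×10^14 = 2.89×10^-4 m = 0.29 mm.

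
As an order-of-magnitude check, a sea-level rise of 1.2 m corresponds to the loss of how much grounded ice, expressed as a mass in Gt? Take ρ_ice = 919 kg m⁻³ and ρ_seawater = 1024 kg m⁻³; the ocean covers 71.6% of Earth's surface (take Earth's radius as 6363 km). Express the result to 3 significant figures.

Required water volume = Δh × A = 1.2 m × 3.64×10^14 m² = 4.371×10^14 m³.
ρ_w = 1024 kg m⁻³, so the mass of water = 4.371×10^14 m³ × 1024 kg m⁻³ = 4.476×10^17 kg = 4.48×10^5 Gt (and the same mass of ice, by conservation).

≈ 4.48×10^5 Gt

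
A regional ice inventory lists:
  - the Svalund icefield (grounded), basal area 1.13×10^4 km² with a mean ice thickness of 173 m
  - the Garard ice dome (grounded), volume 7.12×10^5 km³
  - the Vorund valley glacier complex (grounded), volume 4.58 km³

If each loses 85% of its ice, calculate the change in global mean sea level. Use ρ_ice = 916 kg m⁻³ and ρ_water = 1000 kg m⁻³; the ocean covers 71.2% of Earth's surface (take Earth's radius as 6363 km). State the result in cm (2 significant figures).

≈ 150 cm

Svalund: ice volume = 1.13×10^4 km² × 173 m = 1955 km³; 0.85 × 1955 × (916/1000) = 1522 km³ of water.
Garard: 0.85 × 7.12×10^5 km³ × (916/1000) = 5.544×10^5 km³ of water.
Vorund: 0.85 × 4.58 km³ × (916/1000) = 3.566 km³ of water.
Total added water ≈ 5.559×10^14 m³ over 3.62×10^14 m² → Δh = 1.53 m = 150 cm.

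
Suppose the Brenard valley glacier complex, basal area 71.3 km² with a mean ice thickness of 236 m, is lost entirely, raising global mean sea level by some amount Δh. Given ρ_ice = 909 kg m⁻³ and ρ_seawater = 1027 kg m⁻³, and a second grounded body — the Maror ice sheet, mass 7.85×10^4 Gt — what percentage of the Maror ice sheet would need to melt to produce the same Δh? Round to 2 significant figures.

Equal sea-level rise means equal mass of meltwater, i.e. equal mass of ice lost.
Ice mass of Brenard: 1.530×10^13 kg; ice mass of Maror: 7.850×10^16 kg.
Fraction required = 1.530×10^13 / 7.850×10^16 = 1.95×10^-4 → 0.019 %.

≈ 0.019 %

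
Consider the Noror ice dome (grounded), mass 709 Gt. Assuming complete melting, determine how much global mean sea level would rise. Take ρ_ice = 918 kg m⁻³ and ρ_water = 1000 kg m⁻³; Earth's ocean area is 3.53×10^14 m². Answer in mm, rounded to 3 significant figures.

Noror: 709 Gt = 7.090×10^14 kg; dividing by ρ_w = 1000 kg m⁻³ gives 7.090×10^11 m³ of water.
Spread over 3.53×10^14 m² of ocean, Δh = 7.090×10^11 / 3.53×10^14 = 2.01×10^-3 m = 2.01 mm.

≈ 2.01 mm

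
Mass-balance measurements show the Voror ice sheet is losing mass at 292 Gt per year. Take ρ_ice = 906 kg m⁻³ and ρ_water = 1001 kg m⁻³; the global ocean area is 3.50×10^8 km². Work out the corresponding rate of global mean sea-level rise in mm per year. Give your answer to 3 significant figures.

≈ 0.833 mm/yr

ρ_w = 1001 kg m⁻³. Annual water volume added = 292 Gt / ρ_w = 2.920×10^14 kg / 1001 kg m⁻³ = 2.917×10^11 m³.
Δh per year = 2.917×10^11 / 3.50×10^14 = 8.33×10^-4 m = 0.833 mm.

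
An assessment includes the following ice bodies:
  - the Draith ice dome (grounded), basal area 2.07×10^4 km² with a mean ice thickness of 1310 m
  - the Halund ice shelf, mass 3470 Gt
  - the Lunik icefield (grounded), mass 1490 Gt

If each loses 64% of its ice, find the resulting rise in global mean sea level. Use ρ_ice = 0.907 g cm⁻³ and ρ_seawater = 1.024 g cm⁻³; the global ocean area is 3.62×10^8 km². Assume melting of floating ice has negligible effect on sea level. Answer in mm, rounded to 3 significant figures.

Draith: ice volume = 2.07×10^4 km² × 1310 m = 2.712×10^4 km³; 0.64 × 2.712×10^4 × (907/1024) = 1.537×10^4 km³ of water.
The Halund ice shelf is floating and already displaces its own weight of water, so its melt adds essentially nothing to sea level.
Lunik: 0.64 × 1490 Gt = 9.536×10^14 kg; dividing by ρ_w = 1.024 g cm⁻³ = 1024 kg m⁻³ gives 9.312×10^11 m³ of water.
Total added water ≈ 1.630×10^13 m³ over 3.62×10^14 m² → Δh = 0.0450 m = 45.0 mm.

≈ 45.0 mm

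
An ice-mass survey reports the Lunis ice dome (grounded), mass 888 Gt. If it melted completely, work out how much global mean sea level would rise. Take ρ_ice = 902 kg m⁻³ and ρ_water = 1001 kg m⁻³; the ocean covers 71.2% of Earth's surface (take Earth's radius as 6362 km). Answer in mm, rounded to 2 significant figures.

Lunis: 888 Gt = 8.880×10^14 kg; dividing by ρ_w = 1001 kg m⁻³ gives 8.871×10^11 m³ of water.
Spread over 3.62×10^14 m² of ocean, Δh = 8.871×10^11 / 3.62×10^14 = 2.45×10^-3 m = 2.4 mm.

≈ 2.4 mm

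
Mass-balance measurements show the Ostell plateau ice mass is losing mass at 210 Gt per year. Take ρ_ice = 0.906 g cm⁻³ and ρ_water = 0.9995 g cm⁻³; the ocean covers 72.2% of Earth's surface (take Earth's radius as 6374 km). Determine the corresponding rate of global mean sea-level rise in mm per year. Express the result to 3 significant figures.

ρ_w = 0.9995 g cm⁻³ = 999.5 kg m⁻³. Annual water volume added = 210 Gt / ρ_w = 2.100×10^14 kg / 999.5 kg m⁻³ = 2.101×10^11 m³.
Δh per year = 2.101×10^11 / 3.69×10^14 = 5.70×10^-4 m = 0.570 mm.

≈ 0.570 mm/yr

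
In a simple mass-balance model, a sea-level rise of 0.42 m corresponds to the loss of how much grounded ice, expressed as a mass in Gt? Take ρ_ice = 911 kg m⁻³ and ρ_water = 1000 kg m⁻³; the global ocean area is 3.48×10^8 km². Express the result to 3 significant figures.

Required water volume = Δh × A = 0.42 m × 3.48×10^14 m² = 1.462×10^14 m³.
ρ_w = 1000 kg m⁻³, so the mass of water = 1.462×10^14 m³ × 1000 kg m⁻³ = 1.462×10^17 kg = 1.46×10^5 Gt (and the same mass of ice, by conservation).

≈ 1.46×10^5 Gt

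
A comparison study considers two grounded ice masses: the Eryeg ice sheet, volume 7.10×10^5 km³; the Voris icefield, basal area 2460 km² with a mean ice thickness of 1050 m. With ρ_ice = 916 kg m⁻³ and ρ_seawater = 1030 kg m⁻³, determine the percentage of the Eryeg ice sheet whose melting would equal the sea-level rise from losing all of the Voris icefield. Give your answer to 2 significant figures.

Equal sea-level rise means equal mass of meltwater, i.e. equal mass of ice lost.
Ice mass of Voris: 2.366×10^15 kg; ice mass of Eryeg: 6.504×10^17 kg.
Fraction required = 2.366×10^15 / 6.504×10^17 = 3.64×10^-3 → 0.36 %.

≈ 0.36 %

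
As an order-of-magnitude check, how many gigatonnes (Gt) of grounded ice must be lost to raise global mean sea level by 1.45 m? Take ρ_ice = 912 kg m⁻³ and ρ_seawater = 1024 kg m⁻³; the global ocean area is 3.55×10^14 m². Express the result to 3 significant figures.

Required water volume = Δh × A = 1.45 m × 3.55×10^14 m² = 5.148×10^14 m³.
ρ_w = 1024 kg m⁻³, so the mass of water = 5.148×10^14 m³ × 1024 kg m⁻³ = 5.271×10^17 kg = 5.27×10^5 Gt (and the same mass of ice, by conservation).

≈ 5.27×10^5 Gt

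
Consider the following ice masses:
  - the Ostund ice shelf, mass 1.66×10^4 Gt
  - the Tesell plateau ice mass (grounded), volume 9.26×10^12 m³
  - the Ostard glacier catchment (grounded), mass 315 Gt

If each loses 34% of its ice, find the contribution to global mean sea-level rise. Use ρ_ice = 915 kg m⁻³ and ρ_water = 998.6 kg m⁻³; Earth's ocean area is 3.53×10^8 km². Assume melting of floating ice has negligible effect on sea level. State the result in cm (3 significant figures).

≈ 0.848 cm

The Ostund ice shelf is floating and already displaces its own weight of water, so its melt adds essentially nothing to sea level.
Tesell: 0.34 × 9.26×10^12 m³ × (915/998.6) = 2.885×10^12 m³ of water.
Ostard: 0.34 × 315 Gt = 1.071×10^14 kg; dividing by ρ_w = 998.6 kg m⁻³ gives 1.073×10^11 m³ of water.
Total added water ≈ 2.992×10^12 m³ over 3.53×10^14 m² → Δh = 8.48×10^-3 m = 0.848 cm.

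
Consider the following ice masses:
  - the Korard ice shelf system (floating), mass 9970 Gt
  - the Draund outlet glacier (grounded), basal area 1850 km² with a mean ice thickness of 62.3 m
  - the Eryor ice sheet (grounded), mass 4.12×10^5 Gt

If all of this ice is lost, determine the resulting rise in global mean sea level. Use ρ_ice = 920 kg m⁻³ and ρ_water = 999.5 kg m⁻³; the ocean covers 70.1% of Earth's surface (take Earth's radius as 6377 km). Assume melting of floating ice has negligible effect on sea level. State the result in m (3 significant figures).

≈ 1.15 m

The Korard ice shelf system is floating and already displaces its own weight of water, so its melt adds essentially nothing to sea level.
Draund: ice volume = 1850 km² × 62.3 m = 115.3 km³; 115.3 × (920/999.5) = 106.1 km³ of water.
Eryor: 4.12×10^5 Gt = 4.120×10^17 kg; dividing by ρ_w = 999.5 kg m⁻³ gives 4.122×10^14 m³ of water.
Total added water ≈ 4.123×10^14 m³ over 3.58×10^14 m² → Δh = 1.15 m.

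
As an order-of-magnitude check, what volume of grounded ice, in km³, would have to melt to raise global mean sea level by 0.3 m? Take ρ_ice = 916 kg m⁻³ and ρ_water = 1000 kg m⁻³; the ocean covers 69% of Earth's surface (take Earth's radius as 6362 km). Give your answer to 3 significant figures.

Required water volume = Δh × A = 0.3 m × 3.51×10^14 m² = 1.053×10^14 m³ = 1.053×10^5 km³.
Ice volume = water volume × ρ_w/ρ_ice = 1.053×10^5 × 1000/916 = 1.15×10^5 km³.

≈ 1.15×10^5 km³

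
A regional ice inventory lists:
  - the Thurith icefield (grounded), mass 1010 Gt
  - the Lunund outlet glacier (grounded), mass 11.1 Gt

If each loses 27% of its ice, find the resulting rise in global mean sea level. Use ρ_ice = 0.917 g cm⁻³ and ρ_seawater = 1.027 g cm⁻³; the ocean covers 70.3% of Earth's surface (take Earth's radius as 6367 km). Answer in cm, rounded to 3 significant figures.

≈ 0.0750 cm

Thurith: 0.27 × 1010 Gt = 2.727×10^14 kg; dividing by ρ_w = 1.027 g cm⁻³ = 1027 kg m⁻³ gives 2.655×10^11 m³ of water.
Lunund: 0.27 × 11.1 Gt = 2.997×10^12 kg; dividing by ρ_w = 1027 kg m⁻³ gives 2.918×10^9 m³ of water.
Total added water ≈ 2.684×10^11 m³ over 3.58×10^14 m² → Δh = 7.50×10^-4 m = 0.0750 cm.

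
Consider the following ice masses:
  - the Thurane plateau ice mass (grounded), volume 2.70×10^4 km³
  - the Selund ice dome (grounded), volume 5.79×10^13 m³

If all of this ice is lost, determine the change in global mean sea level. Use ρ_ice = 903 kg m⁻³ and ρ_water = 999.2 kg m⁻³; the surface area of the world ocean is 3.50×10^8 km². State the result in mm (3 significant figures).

Thurane: 2.70×10^4 km³ × (903/999.2) = 2.440×10^4 km³ of water.
Selund: 5.79×10^13 m³ × (903/999.2) = 5.233×10^13 m³ of water.
Total added water ≈ 7.673×10^13 m³ over 3.50×10^14 m² → Δh = 0.219 m = 219 mm.

≈ 219 mm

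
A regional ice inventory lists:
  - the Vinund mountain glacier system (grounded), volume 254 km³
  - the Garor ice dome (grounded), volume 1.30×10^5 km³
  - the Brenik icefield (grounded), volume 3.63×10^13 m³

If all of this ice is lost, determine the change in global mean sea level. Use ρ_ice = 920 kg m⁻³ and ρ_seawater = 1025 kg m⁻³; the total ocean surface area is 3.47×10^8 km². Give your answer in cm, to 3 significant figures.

≈ 43.1 cm

Vinund: 254 km³ × (920/1025) = 228.0 km³ of water.
Garor: 1.30×10^5 km³ × (920/1025) = 1.167×10^5 km³ of water.
Brenik: 3.63×10^13 m³ × (920/1025) = 3.258×10^13 m³ of water.
Total added water ≈ 1.495×10^14 m³ over 3.47×10^14 m² → Δh = 0.431 m = 43.1 cm.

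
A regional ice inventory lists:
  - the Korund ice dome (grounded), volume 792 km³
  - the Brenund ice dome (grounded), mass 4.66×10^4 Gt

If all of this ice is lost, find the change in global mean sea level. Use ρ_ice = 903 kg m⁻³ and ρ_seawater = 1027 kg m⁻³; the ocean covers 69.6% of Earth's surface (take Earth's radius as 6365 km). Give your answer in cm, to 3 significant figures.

≈ 13.0 cm

Korund: 792 km³ × (903/1027) = 696.4 km³ of water.
Brenund: 4.66×10^4 Gt = 4.660×10^16 kg; dividing by ρ_w = 1027 kg m⁻³ gives 4.537×10^13 m³ of water.
Total added water ≈ 4.607×10^13 m³ over 3.54×10^14 m² → Δh = 0.130 m = 13.0 cm.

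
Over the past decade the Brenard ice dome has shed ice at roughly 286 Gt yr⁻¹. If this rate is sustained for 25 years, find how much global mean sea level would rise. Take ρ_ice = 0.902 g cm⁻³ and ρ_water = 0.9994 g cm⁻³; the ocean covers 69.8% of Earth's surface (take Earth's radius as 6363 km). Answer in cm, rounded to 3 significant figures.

≈ 2.01 cm

Total mass lost = 286 Gt/yr × 25 yr = 7150 Gt = 7.150×10^15 kg.
ρ_w = 0.9994 g cm⁻³ = 999.4 kg m⁻³, so water volume = 7.150×10^15 / 999.4 = 7.154×10^12 m³.
Δh = 7.154×10^12 / 3.55×10^14 = 0.0201 m = 2.01 cm.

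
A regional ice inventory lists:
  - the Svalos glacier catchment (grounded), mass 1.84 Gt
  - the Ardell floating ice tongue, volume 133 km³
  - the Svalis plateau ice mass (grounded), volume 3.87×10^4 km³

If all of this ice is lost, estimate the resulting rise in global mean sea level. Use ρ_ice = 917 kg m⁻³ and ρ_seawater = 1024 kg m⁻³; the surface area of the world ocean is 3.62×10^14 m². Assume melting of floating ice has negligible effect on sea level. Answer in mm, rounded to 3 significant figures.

≈ 95.7 mm

Svalos: 1.84 Gt = 1.840×10^12 kg; dividing by ρ_w = 1024 kg m⁻³ gives 1.797×10^9 m³ of water.
The Ardell floating ice tongue is floating and already displaces its own weight of water, so its melt adds essentially nothing to sea level.
Svalis: 3.87×10^4 km³ × (917/1024) = 3.466×10^4 km³ of water.
Total added water ≈ 3.466×10^13 m³ over 3.62×10^14 m² → Δh = 0.0957 m = 95.7 mm.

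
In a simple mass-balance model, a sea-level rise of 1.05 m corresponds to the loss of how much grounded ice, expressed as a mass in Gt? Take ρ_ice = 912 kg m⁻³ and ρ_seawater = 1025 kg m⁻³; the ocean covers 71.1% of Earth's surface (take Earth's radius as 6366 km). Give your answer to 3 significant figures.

≈ 3.90×10^5 Gt

Required water volume = Δh × A = 1.05 m × 3.62×10^14 m² = 3.802×10^14 m³.
ρ_w = 1025 kg m⁻³, so the mass of water = 3.802×10^14 m³ × 1025 kg m⁻³ = 3.897×10^17 kg = 3.90×10^5 Gt (and the same mass of ice, by conservation).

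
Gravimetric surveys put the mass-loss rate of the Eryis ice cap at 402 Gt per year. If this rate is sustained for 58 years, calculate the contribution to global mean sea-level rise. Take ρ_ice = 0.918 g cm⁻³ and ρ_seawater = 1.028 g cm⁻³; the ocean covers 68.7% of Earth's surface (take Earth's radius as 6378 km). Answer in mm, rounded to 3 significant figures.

Total mass lost = 402 Gt/yr × 58 yr = 2.332×10^4 Gt = 2.332×10^16 kg.
ρ_w = 1.028 g cm⁻³ = 1028 kg m⁻³, so water volume = 2.332×10^16 / 1028 = 2.268×10^13 m³.
Δh = 2.268×10^13 / 3.51×10^14 = 0.0646 m = 64.6 mm.

≈ 64.6 mm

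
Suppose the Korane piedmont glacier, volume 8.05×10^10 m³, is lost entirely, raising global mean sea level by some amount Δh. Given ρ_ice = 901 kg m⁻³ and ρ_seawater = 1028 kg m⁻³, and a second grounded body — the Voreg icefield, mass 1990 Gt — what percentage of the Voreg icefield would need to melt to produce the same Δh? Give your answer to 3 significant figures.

≈ 3.64 %

Equal sea-level rise means equal mass of meltwater, i.e. equal mass of ice lost.
Ice mass of Korane: 7.253×10^13 kg; ice mass of Voreg: 1.990×10^15 kg.
Fraction required = 7.253×10^13 / 1.990×10^15 = 0.0364 → 3.64 %.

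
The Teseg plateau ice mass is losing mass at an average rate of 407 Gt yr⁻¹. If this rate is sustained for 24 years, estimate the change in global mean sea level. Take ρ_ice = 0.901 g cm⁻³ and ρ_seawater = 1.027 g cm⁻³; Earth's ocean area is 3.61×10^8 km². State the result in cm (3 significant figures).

≈ 2.63 cm

Total mass lost = 407 Gt/yr × 24 yr = 9768 Gt = 9.768×10^15 kg.
ρ_w = 1.027 g cm⁻³ = 1027 kg m⁻³, so water volume = 9.768×10^15 / 1027 = 9.511×10^12 m³.
Δh = 9.511×10^12 / 3.61×10^14 = 0.0263 m = 2.63 cm.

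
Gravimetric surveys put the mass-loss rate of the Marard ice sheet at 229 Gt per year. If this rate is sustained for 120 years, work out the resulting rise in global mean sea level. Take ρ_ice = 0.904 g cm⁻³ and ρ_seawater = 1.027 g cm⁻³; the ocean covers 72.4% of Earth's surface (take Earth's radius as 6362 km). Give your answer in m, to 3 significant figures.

≈ 0.0727 m

Total mass lost = 229 Gt/yr × 120 yr = 2.748×10^4 Gt = 2.748×10^16 kg.
ρ_w = 1.027 g cm⁻³ = 1027 kg m⁻³, so water volume = 2.748×10^16 / 1027 = 2.676×10^13 m³.
Δh = 2.676×10^13 / 3.68×10^14 = 0.0727 m.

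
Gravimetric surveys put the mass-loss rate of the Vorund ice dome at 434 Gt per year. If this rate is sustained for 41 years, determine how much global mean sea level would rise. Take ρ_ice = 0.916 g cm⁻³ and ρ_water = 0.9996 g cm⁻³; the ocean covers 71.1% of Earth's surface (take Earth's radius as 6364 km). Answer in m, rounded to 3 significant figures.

Total mass lost = 434 Gt/yr × 41 yr = 1.779×10^4 Gt = 1.779×10^16 kg.
ρ_w = 0.9996 g cm⁻³ = 999.6 kg m⁻³, so water volume = 1.779×10^16 / 999.6 = 1.780×10^13 m³.
Δh = 1.780×10^13 / 3.62×10^14 = 0.0492 m.

≈ 0.0492 m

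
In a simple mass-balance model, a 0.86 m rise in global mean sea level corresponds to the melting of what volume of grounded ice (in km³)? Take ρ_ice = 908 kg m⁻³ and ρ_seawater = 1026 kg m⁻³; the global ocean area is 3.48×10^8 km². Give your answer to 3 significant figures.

Required water volume = Δh × A = 0.86 m × 3.48×10^14 m² = 2.993×10^14 m³ = 2.993×10^5 km³.
Ice volume = water volume × ρ_w/ρ_ice = 2.993×10^5 × 1026/908 = 3.38×10^5 km³.

≈ 3.38×10^5 km³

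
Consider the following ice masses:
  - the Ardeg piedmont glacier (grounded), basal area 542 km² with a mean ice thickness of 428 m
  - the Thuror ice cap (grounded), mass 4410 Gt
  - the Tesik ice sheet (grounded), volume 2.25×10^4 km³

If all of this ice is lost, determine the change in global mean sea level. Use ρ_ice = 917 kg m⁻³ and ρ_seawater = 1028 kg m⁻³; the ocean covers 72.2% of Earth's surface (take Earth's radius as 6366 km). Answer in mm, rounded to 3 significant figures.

≈ 66.8 mm

Ardeg: ice volume = 542 km² × 428 m = 232.0 km³; 232.0 × (917/1028) = 206.9 km³ of water.
Thuror: 4410 Gt = 4.410×10^15 kg; dividing by ρ_w = 1028 kg m⁻³ gives 4.290×10^12 m³ of water.
Tesik: 2.25×10^4 km³ × (917/1028) = 2.007×10^4 km³ of water.
Total added water ≈ 2.457×10^13 m³ over 3.68×10^14 m² → Δh = 0.0668 m = 66.8 mm.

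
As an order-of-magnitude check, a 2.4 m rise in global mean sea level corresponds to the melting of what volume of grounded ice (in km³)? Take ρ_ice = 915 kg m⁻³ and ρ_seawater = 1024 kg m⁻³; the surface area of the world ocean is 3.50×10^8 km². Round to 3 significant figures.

Required water volume = Δh × A = 2.4 m × 3.50×10^14 m² = 8.400×10^14 m³ = 8.400×10^5 km³.
Ice volume = water volume × ρ_w/ρ_ice = 8.400×10^5 × 1024/915 = 9.40×10^5 km³.

≈ 9.40×10^5 km³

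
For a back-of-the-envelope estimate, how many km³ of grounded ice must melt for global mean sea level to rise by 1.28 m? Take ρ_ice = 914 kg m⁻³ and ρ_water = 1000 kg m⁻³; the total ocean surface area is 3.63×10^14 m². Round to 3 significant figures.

≈ 5.08×10^5 km³

Required water volume = Δh × A = 1.28 m × 3.63×10^14 m² = 4.646×10^14 m³ = 4.646×10^5 km³.
Ice volume = water volume × ρ_w/ρ_ice = 4.646×10^5 × 1000/914 = 5.08×10^5 km³.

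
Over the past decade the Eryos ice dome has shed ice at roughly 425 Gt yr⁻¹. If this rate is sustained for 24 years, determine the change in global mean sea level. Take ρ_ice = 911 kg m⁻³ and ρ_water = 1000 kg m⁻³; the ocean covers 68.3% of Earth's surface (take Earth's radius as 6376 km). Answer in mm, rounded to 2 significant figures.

≈ 29 mm

Total mass lost = 425 Gt/yr × 24 yr = 1.020×10^4 Gt = 1.020×10^16 kg.
ρ_w = 1000 kg m⁻³, so water volume = 1.020×10^16 / 1000 = 1.020×10^13 m³.
Δh = 1.020×10^13 / 3.49×10^14 = 0.0292 m = 29 mm.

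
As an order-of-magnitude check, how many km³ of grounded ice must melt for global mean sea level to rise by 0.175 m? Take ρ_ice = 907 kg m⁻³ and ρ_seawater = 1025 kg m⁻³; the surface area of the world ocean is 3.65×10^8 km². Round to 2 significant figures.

≈ 7.2×10^4 km³

Required water volume = Δh × A = 0.175 m × 3.65×10^14 m² = 6.387×10^13 m³ = 6.387×10^4 km³.
Ice volume = water volume × ρ_w/ρ_ice = 6.387×10^4 × 1025/907 = 7.2×10^4 km³.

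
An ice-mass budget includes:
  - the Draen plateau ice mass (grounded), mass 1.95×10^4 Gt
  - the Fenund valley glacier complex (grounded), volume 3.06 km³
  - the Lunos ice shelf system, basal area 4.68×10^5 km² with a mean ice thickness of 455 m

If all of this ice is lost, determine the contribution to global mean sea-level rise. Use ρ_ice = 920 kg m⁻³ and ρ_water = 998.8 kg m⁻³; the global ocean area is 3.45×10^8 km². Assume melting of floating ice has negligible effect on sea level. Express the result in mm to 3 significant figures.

Draen: 1.95×10^4 Gt = 1.950×10^16 kg; dividing by ρ_w = 998.8 kg m⁻³ gives 1.952×10^13 m³ of water.
Fenund: 3.06 km³ × (920/998.8) = 2.819 km³ of water.
The Lunos ice shelf system is floating and already displaces its own weight of water, so its melt adds essentially nothing to sea level.
Total added water ≈ 1.953×10^13 m³ over 3.45×10^14 m² → Δh = 0.0566 m = 56.6 mm.

≈ 56.6 mm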